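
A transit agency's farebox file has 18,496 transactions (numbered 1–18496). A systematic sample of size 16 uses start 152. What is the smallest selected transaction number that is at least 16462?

k = 18496/16 = 1156
Steps past start: ⌈(16462 − 152)/1156⌉ = ⌈16310/1156⌉ = 15
Selected transaction: 152 + 15×1156 = 17492

17492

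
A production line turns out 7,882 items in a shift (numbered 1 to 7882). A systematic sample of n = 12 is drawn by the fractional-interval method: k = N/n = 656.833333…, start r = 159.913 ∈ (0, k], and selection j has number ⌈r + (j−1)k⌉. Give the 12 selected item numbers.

160, 817, 1474, 2131, 2788, 3445, 4101, 4758, 5415, 6072, 6729, 7386

j=1: r + 0k = 159.913 → ⌈·⌉ = 160
j=2: r + 1k = 816.746333… → ⌈·⌉ = 817
j=3: r + 2k = 1473.579666… → ⌈·⌉ = 1474
j=4: r + 3k = 2130.413 → ⌈·⌉ = 2131
j=5: r + 4k = 2787.246333… → ⌈·⌉ = 2788
j=6: r + 5k = 3444.079666… → ⌈·⌉ = 3445
j=7: r + 6k = 4100.913 → ⌈·⌉ = 4101
j=8: r + 7k = 4757.746333… → ⌈·⌉ = 4758
j=9: r + 8k = 5414.579666… → ⌈·⌉ = 5415
j=10: r + 9k = 6071.413 → ⌈·⌉ = 6072
j=11: r + 10k = 6728.246333… → ⌈·⌉ = 6729
j=12: r + 11k = 7385.079666… → ⌈·⌉ = 7386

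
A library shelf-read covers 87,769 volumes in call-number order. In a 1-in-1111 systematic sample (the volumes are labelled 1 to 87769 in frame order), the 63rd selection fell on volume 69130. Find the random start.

k = 1111
r = 69130 − (63−1)×1111 = 69130 − 68882 = 248

248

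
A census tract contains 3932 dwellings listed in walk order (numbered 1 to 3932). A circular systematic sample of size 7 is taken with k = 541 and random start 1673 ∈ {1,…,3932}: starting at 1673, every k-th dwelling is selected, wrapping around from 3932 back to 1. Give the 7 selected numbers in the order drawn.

1673, 2214, 2755, 3296, 3837, 446, 987

Selection 1: 1673
Selection 2: 1673 + 541 = 2214
Selection 3: 2214 + 541 = 2755
Selection 4: 2755 + 541 = 3296
Selection 5: 3296 + 541 = 3837
Selection 6: 3837 + 541 = 4378 → 4378 − 3932 = 446
Selection 7: 446 + 541 = 987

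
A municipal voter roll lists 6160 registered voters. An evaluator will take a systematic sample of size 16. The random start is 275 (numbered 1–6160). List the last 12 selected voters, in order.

k = N/n = 6160/16 = 385
5th selection = 275 + 4×385 = 1815
6th: 1815 + 385 = 2200
7th: 2200 + 385 = 2585
8th: 2585 + 385 = 2970
9th: 2970 + 385 = 3355
10th: 3355 + 385 = 3740
11th: 3740 + 385 = 4125
12th: 4125 + 385 = 4510
13th: 4510 + 385 = 4895
14th: 4895 + 385 = 5280
15th: 5280 + 385 = 5665
16th: 5665 + 385 = 6050

1815, 2200, 2585, 2970, 3355, 3740, 4125, 4510, 4895, 5280, 5665, 6050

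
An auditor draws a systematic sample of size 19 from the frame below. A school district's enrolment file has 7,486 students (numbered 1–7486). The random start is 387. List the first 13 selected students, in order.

k = N/n = 7486/19 = 394
student 1: 387
student 2: 387 + 394 = 781
student 3: 781 + 394 = 1175
student 4: 1175 + 394 = 1569
student 5: 1569 + 394 = 1963
student 6: 1963 + 394 = 2357
student 7: 2357 + 394 = 2751
student 8: 2751 + 394 = 3145
student 9: 3145 + 394 = 3539
student 10: 3539 + 394 = 3933
student 11: 3933 + 394 = 4327
student 12: 4327 + 394 = 4721
student 13: 4721 + 394 = 5115

387, 781, 1175, 1569, 1963, 2357, 2751, 3145, 3539, 3933, 4327, 4721, 5115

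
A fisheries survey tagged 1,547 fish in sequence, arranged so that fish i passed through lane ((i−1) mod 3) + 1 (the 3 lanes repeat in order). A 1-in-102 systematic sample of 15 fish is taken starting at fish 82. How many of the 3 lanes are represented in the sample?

1

Consecutive selections differ by k = 102, so their lane numbers differ by 102 mod 3 = 0.
gcd(102, 3) = 3, so the sample visits 3/3 = 1 distinct residues mod 3.
Start 82 is lane 1; the lanes hit are 1.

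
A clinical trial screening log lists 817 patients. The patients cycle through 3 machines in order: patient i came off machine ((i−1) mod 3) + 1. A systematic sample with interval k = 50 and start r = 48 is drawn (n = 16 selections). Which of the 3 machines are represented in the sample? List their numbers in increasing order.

Consecutive selections differ by k = 50, so their machine numbers differ by 50 mod 3 = 2.
gcd(50, 3) = 1, so the sample visits 3/1 = 3 distinct residues mod 3.
Start 48 is machine 3; the machines hit are 1, 2, 3.

1, 2, 3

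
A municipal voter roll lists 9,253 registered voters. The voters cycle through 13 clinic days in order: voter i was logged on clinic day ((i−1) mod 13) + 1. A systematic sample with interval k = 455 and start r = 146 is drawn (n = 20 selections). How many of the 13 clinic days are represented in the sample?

1

Consecutive selections differ by k = 455, so their clinic day numbers differ by 455 mod 13 = 0.
gcd(455, 13) = 13, so the sample visits 13/13 = 1 distinct residues mod 13.
Start 146 is clinic day 3; the clinic days hit are 3.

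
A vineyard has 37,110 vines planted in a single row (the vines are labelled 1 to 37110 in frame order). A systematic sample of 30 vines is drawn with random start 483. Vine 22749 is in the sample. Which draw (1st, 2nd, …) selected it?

k = 37110/30 = 1237
position = (22749 − 483)/1237 + 1 = 22266/1237 + 1 = 18 + 1 = 19

19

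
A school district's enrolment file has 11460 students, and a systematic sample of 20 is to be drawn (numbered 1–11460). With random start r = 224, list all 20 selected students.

224, 797, 1370, 1943, 2516, 3089, 3662, 4235, 4808, 5381, 5954, 6527, 7100, 7673, 8246, 8819, 9392, 9965, 10538, 11111

k = N/n = 11460/20 = 573
student 1: 224
student 2: 224 + 573 = 797
student 3: 797 + 573 = 1370
student 4: 1370 + 573 = 1943
student 5: 1943 + 573 = 2516
student 6: 2516 + 573 = 3089
student 7: 3089 + 573 = 3662
student 8: 3662 + 573 = 4235
student 9: 4235 + 573 = 4808
student 10: 4808 + 573 = 5381
student 11: 5381 + 573 = 5954
student 12: 5954 + 573 = 6527
student 13: 6527 + 573 = 7100
student 14: 7100 + 573 = 7673
student 15: 7673 + 573 = 8246
student 16: 8246 + 573 = 8819
student 17: 8819 + 573 = 9392
student 18: 9392 + 573 = 9965
student 19: 9965 + 573 = 10538
student 20: 10538 + 573 = 11111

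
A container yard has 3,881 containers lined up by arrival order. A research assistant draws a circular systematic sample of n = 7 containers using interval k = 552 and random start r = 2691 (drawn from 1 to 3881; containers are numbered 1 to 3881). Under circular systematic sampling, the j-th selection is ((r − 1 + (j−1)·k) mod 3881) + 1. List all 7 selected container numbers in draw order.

Selection 1: 2691
Selection 2: 2691 + 552 = 3243
Selection 3: 3243 + 552 = 3795
Selection 4: 3795 + 552 = 4347 → 4347 − 3881 = 466
Selection 5: 466 + 552 = 1018
Selection 6: 1018 + 552 = 1570
Selection 7: 1570 + 552 = 2122

2691, 3243, 3795, 466, 1018, 1570, 2122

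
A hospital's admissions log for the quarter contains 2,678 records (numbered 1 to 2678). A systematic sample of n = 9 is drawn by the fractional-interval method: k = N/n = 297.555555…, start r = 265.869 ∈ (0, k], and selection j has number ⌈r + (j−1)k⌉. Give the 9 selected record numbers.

j=1: r + 0k = 265.869 → ⌈·⌉ = 266
j=2: r + 1k = 563.424555… → ⌈·⌉ = 564
j=3: r + 2k = 860.980111… → ⌈·⌉ = 861
j=4: r + 3k = 1158.535666… → ⌈·⌉ = 1159
j=5: r + 4k = 1456.091222… → ⌈·⌉ = 1457
j=6: r + 5k = 1753.646777… → ⌈·⌉ = 1754
j=7: r + 6k = 2051.202333… → ⌈·⌉ = 2052
j=8: r + 7k = 2348.757888… → ⌈·⌉ = 2349
j=9: r + 8k = 2646.313444… → ⌈·⌉ = 2647

266, 564, 861, 1159, 1457, 1754, 2052, 2349, 2647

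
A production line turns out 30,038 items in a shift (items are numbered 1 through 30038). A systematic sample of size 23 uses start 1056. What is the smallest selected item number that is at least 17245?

k = 30038/23 = 1306
Steps past start: ⌈(17245 − 1056)/1306⌉ = ⌈16189/1306⌉ = 13
Selected item: 1056 + 13×1306 = 18034

18034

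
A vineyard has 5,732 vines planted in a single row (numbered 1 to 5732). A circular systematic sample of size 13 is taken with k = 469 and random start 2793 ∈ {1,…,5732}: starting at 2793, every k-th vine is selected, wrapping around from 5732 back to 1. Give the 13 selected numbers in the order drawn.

2793, 3262, 3731, 4200, 4669, 5138, 5607, 344, 813, 1282, 1751, 2220, 2689

Selection 1: 2793
Selection 2: 2793 + 469 = 3262
Selection 3: 3262 + 469 = 3731
Selection 4: 3731 + 469 = 4200
Selection 5: 4200 + 469 = 4669
Selection 6: 4669 + 469 = 5138
Selection 7: 5138 + 469 = 5607
Selection 8: 5607 + 469 = 6076 → 6076 − 5732 = 344
Selection 9: 344 + 469 = 813
Selection 10: 813 + 469 = 1282
Selection 11: 1282 + 469 = 1751
Selection 12: 1751 + 469 = 2220
Selection 13: 2220 + 469 = 2689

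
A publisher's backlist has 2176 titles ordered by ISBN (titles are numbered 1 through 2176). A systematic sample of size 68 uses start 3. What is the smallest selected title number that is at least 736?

739

k = 2176/68 = 32
Steps past start: ⌈(736 − 3)/32⌉ = ⌈733/32⌉ = 23
Selected title: 3 + 23×32 = 739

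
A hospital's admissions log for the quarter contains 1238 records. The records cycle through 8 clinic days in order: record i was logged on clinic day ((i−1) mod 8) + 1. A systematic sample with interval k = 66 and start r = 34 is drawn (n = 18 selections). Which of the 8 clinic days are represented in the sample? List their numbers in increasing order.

2, 4, 6, 8

Consecutive selections differ by k = 66, so their clinic day numbers differ by 66 mod 8 = 2.
gcd(66, 8) = 2, so the sample visits 8/2 = 4 distinct residues mod 8.
Start 34 is clinic day 2; the clinic days hit are 2, 4, 6, 8.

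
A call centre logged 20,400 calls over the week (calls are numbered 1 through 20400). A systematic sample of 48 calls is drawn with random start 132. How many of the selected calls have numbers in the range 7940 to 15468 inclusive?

k = 20400/48 = 425
First selection ≥ 7940: 132 + ⌈(7940−132)/425⌉·425 = 132 + 19×425 = 8207
Last selection ≤ 15468: 132 + ⌊(15468−132)/425⌋·425 = 132 + 36×425 = 15432
Count = 36 − 19 + 1 = 18

18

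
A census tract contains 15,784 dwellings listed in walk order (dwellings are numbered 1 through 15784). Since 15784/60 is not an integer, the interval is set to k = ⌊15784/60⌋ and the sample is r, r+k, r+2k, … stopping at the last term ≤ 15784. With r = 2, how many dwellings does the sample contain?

k = ⌊15784/60⌋ = 263
Achieved size = ⌊(15784 − 2)/263⌋ + 1 = ⌊15782/263⌋ + 1 = 60 + 1 = 61
(last selection: 2 + 60×263 = 15782 ≤ 15784; next would be 16045 > 15784)

61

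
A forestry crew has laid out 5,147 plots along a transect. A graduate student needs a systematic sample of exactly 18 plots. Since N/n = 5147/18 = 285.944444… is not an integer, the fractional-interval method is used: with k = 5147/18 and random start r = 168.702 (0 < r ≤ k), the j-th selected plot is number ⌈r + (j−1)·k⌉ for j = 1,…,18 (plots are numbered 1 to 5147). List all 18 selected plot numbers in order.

j=1: r + 0k = 168.702 → ⌈·⌉ = 169
j=2: r + 1k = 454.646444… → ⌈·⌉ = 455
j=3: r + 2k = 740.590888… → ⌈·⌉ = 741
j=4: r + 3k = 1026.535333… → ⌈·⌉ = 1027
j=5: r + 4k = 1312.479777… → ⌈·⌉ = 1313
j=6: r + 5k = 1598.424222… → ⌈·⌉ = 1599
j=7: r + 6k = 1884.368666… → ⌈·⌉ = 1885
j=8: r + 7k = 2170.313111… → ⌈·⌉ = 2171
j=9: r + 8k = 2456.257555… → ⌈·⌉ = 2457
j=10: r + 9k = 2742.202 → ⌈·⌉ = 2743
j=11: r + 10k = 3028.146444… → ⌈·⌉ = 3029
j=12: r + 11k = 3314.090888… → ⌈·⌉ = 3315
j=13: r + 12k = 3600.035333… → ⌈·⌉ = 3601
j=14: r + 13k = 3885.979777… → ⌈·⌉ = 3886
j=15: r + 14k = 4171.924222… → ⌈·⌉ = 4172
j=16: r + 15k = 4457.868666… → ⌈·⌉ = 4458
j=17: r + 16k = 4743.813111… → ⌈·⌉ = 4744
j=18: r + 17k = 5029.757555… → ⌈·⌉ = 5030

169, 455, 741, 1027, 1313, 1599, 1885, 2171, 2457, 2743, 3029, 3315, 3601, 3886, 4172, 4458, 4744, 5030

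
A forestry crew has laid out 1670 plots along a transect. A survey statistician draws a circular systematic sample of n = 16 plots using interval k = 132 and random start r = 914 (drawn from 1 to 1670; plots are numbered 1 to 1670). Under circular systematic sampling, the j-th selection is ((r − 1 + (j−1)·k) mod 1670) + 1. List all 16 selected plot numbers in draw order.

914, 1046, 1178, 1310, 1442, 1574, 36, 168, 300, 432, 564, 696, 828, 960, 1092, 1224

Selection 1: 914
Selection 2: 914 + 132 = 1046
Selection 3: 1046 + 132 = 1178
Selection 4: 1178 + 132 = 1310
Selection 5: 1310 + 132 = 1442
Selection 6: 1442 + 132 = 1574
Selection 7: 1574 + 132 = 1706 → 1706 − 1670 = 36
Selection 8: 36 + 132 = 168
Selection 9: 168 + 132 = 300
Selection 10: 300 + 132 = 432
Selection 11: 432 + 132 = 564
Selection 12: 564 + 132 = 696
Selection 13: 696 + 132 = 828
Selection 14: 828 + 132 = 960
Selection 15: 960 + 132 = 1092
Selection 16: 1092 + 132 = 1224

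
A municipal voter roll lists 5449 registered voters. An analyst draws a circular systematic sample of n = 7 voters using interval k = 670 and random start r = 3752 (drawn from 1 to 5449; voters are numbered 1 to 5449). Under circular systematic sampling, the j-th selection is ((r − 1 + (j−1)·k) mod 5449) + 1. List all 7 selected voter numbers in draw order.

Selection 1: 3752
Selection 2: 3752 + 670 = 4422
Selection 3: 4422 + 670 = 5092
Selection 4: 5092 + 670 = 5762 → 5762 − 5449 = 313
Selection 5: 313 + 670 = 983
Selection 6: 983 + 670 = 1653
Selection 7: 1653 + 670 = 2323

3752, 4422, 5092, 313, 983, 1653, 2323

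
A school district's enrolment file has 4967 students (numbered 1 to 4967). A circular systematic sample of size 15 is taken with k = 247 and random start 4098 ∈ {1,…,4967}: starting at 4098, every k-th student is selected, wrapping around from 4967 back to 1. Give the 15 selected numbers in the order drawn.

Selection 1: 4098
Selection 2: 4098 + 247 = 4345
Selection 3: 4345 + 247 = 4592
Selection 4: 4592 + 247 = 4839
Selection 5: 4839 + 247 = 5086 → 5086 − 4967 = 119
Selection 6: 119 + 247 = 366
Selection 7: 366 + 247 = 613
Selection 8: 613 + 247 = 860
Selection 9: 860 + 247 = 1107
Selection 10: 1107 + 247 = 1354
Selection 11: 1354 + 247 = 1601
Selection 12: 1601 + 247 = 1848
Selection 13: 1848 + 247 = 2095
Selection 14: 2095 + 247 = 2342
Selection 15: 2342 + 247 = 2589

4098, 4345, 4592, 4839, 119, 366, 613, 860, 1107, 1354, 1601, 1848, 2095, 2342, 2589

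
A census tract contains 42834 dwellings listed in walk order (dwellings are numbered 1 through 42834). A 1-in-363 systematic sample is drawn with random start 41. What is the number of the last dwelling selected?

42512

k = 363
118th selection = r + (118−1)·k = 41 + 117×363 = 41 + 42471 = 42512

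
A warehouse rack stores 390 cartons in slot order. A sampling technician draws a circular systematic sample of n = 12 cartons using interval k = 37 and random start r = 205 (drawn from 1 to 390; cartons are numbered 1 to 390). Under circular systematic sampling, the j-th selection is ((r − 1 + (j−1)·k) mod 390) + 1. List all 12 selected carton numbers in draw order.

Selection 1: 205
Selection 2: 205 + 37 = 242
Selection 3: 242 + 37 = 279
Selection 4: 279 + 37 = 316
Selection 5: 316 + 37 = 353
Selection 6: 353 + 37 = 390
Selection 7: 390 + 37 = 427 → 427 − 390 = 37
Selection 8: 37 + 37 = 74
Selection 9: 74 + 37 = 111
Selection 10: 111 + 37 = 148
Selection 11: 148 + 37 = 185
Selection 12: 185 + 37 = 222

205, 242, 279, 316, 353, 390, 37, 74, 111, 148, 185, 222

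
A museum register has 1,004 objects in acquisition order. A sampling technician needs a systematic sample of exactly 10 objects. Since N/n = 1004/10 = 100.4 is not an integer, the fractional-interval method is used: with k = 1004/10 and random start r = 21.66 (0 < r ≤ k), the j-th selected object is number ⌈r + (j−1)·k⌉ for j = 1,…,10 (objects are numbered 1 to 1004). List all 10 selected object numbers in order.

22, 123, 223, 323, 424, 524, 625, 725, 825, 926

j=1: r + 0k = 21.66 → ⌈·⌉ = 22
j=2: r + 1k = 122.06 → ⌈·⌉ = 123
j=3: r + 2k = 222.46 → ⌈·⌉ = 223
j=4: r + 3k = 322.86 → ⌈·⌉ = 323
j=5: r + 4k = 423.26 → ⌈·⌉ = 424
j=6: r + 5k = 523.66 → ⌈·⌉ = 524
j=7: r + 6k = 624.06 → ⌈·⌉ = 625
j=8: r + 7k = 724.46 → ⌈·⌉ = 725
j=9: r + 8k = 824.86 → ⌈·⌉ = 825
j=10: r + 9k = 925.26 → ⌈·⌉ = 926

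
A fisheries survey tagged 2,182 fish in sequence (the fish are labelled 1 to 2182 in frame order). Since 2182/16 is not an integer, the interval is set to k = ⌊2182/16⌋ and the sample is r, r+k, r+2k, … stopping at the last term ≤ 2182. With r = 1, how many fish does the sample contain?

17

k = ⌊2182/16⌋ = 136
Achieved size = ⌊(2182 − 1)/136⌋ + 1 = ⌊2181/136⌋ + 1 = 16 + 1 = 17
(last selection: 1 + 16×136 = 2177 ≤ 2182; next would be 2313 > 2182)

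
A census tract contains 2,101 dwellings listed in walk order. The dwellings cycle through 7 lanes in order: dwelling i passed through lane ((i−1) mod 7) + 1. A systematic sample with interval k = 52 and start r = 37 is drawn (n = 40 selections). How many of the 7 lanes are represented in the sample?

Consecutive selections differ by k = 52, so their lane numbers differ by 52 mod 7 = 3.
gcd(52, 7) = 1, so the sample visits 7/1 = 7 distinct residues mod 7.
Start 37 is lane 2; the lanes hit are 1, 2, 3, 4, 5, 6, 7.

7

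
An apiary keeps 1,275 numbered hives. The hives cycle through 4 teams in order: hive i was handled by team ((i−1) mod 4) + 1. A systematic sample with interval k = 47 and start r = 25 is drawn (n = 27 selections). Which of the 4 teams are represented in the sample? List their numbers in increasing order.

Consecutive selections differ by k = 47, so their team numbers differ by 47 mod 4 = 3.
gcd(47, 4) = 1, so the sample visits 4/1 = 4 distinct residues mod 4.
Start 25 is team 1; the teams hit are 1, 2, 3, 4.

1, 2, 3, 4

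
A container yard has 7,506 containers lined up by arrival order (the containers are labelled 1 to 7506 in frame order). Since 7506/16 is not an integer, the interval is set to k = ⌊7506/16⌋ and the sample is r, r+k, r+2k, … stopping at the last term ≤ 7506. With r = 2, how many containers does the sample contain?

17

k = ⌊7506/16⌋ = 469
Achieved size = ⌊(7506 − 2)/469⌋ + 1 = ⌊7504/469⌋ + 1 = 16 + 1 = 17
(last selection: 2 + 16×469 = 7506 ≤ 7506; next would be 7975 > 7506)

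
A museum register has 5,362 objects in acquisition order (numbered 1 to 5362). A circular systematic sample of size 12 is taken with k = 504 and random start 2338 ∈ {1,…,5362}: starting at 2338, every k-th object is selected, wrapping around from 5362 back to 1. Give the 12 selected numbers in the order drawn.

2338, 2842, 3346, 3850, 4354, 4858, 5362, 504, 1008, 1512, 2016, 2520

Selection 1: 2338
Selection 2: 2338 + 504 = 2842
Selection 3: 2842 + 504 = 3346
Selection 4: 3346 + 504 = 3850
Selection 5: 3850 + 504 = 4354
Selection 6: 4354 + 504 = 4858
Selection 7: 4858 + 504 = 5362
Selection 8: 5362 + 504 = 5866 → 5866 − 5362 = 504
Selection 9: 504 + 504 = 1008
Selection 10: 1008 + 504 = 1512
Selection 11: 1512 + 504 = 2016
Selection 12: 2016 + 504 = 2520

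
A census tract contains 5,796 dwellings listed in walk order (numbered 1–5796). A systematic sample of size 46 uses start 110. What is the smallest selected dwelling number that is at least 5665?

k = 5796/46 = 126
Steps past start: ⌈(5665 − 110)/126⌉ = ⌈5555/126⌉ = 45
Selected dwelling: 110 + 45×126 = 5780

5780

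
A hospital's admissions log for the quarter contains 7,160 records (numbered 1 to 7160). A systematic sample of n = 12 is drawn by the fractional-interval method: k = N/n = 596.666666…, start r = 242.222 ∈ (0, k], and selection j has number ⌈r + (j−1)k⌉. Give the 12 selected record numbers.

243, 839, 1436, 2033, 2629, 3226, 3823, 4419, 5016, 5613, 6209, 6806

j=1: r + 0k = 242.222 → ⌈·⌉ = 243
j=2: r + 1k = 838.888666… → ⌈·⌉ = 839
j=3: r + 2k = 1435.555333… → ⌈·⌉ = 1436
j=4: r + 3k = 2032.222 → ⌈·⌉ = 2033
j=5: r + 4k = 2628.888666… → ⌈·⌉ = 2629
j=6: r + 5k = 3225.555333… → ⌈·⌉ = 3226
j=7: r + 6k = 3822.222 → ⌈·⌉ = 3823
j=8: r + 7k = 4418.888666… → ⌈·⌉ = 4419
j=9: r + 8k = 5015.555333… → ⌈·⌉ = 5016
j=10: r + 9k = 5612.222 → ⌈·⌉ = 5613
j=11: r + 10k = 6208.888666… → ⌈·⌉ = 6209
j=12: r + 11k = 6805.555333… → ⌈·⌉ = 6806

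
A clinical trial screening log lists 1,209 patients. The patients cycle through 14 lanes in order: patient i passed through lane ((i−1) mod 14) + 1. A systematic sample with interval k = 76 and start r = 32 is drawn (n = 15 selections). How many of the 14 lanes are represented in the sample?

Consecutive selections differ by k = 76, so their lane numbers differ by 76 mod 14 = 6.
gcd(76, 14) = 2, so the sample visits 14/2 = 7 distinct residues mod 14.
Start 32 is lane 4; the lanes hit are 2, 4, 6, 8, 10, 12, 14.

7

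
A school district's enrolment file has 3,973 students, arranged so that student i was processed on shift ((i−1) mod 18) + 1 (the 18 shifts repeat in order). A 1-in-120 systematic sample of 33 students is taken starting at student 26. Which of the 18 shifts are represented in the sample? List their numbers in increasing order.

Consecutive selections differ by k = 120, so their shift numbers differ by 120 mod 18 = 12.
gcd(120, 18) = 6, so the sample visits 18/6 = 3 distinct residues mod 18.
Start 26 is shift 8; the shifts hit are 2, 8, 14.

2, 8, 14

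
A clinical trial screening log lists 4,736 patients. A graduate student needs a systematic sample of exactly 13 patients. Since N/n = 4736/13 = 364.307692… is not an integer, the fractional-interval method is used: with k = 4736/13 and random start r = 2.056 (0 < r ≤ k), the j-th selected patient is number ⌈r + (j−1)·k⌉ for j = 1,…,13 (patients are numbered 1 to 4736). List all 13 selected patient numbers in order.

j=1: r + 0k = 2.056 → ⌈·⌉ = 3
j=2: r + 1k = 366.363692… → ⌈·⌉ = 367
j=3: r + 2k = 730.671384… → ⌈·⌉ = 731
j=4: r + 3k = 1094.979076… → ⌈·⌉ = 1095
j=5: r + 4k = 1459.286769… → ⌈·⌉ = 1460
j=6: r + 5k = 1823.594461… → ⌈·⌉ = 1824
j=7: r + 6k = 2187.902153… → ⌈·⌉ = 2188
j=8: r + 7k = 2552.209846… → ⌈·⌉ = 2553
j=9: r + 8k = 2916.517538… → ⌈·⌉ = 2917
j=10: r + 9k = 3280.825230… → ⌈·⌉ = 3281
j=11: r + 10k = 3645.132923… → ⌈·⌉ = 3646
j=12: r + 11k = 4009.440615… → ⌈·⌉ = 4010
j=13: r + 12k = 4373.748307… → ⌈·⌉ = 4374

3, 367, 731, 1095, 1460, 1824, 2188, 2553, 2917, 3281, 3646, 4010, 4374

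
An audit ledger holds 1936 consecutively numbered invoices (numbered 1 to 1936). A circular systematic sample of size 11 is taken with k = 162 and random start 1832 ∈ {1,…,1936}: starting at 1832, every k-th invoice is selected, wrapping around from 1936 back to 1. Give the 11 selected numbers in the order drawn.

1832, 58, 220, 382, 544, 706, 868, 1030, 1192, 1354, 1516

Selection 1: 1832
Selection 2: 1832 + 162 = 1994 → 1994 − 1936 = 58
Selection 3: 58 + 162 = 220
Selection 4: 220 + 162 = 382
Selection 5: 382 + 162 = 544
Selection 6: 544 + 162 = 706
Selection 7: 706 + 162 = 868
Selection 8: 868 + 162 = 1030
Selection 9: 1030 + 162 = 1192
Selection 10: 1192 + 162 = 1354
Selection 11: 1354 + 162 = 1516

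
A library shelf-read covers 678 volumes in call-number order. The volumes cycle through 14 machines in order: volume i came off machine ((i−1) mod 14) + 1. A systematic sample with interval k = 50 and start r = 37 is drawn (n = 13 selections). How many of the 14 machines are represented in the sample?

Consecutive selections differ by k = 50, so their machine numbers differ by 50 mod 14 = 8.
gcd(50, 14) = 2, so the sample visits 14/2 = 7 distinct residues mod 14.
Start 37 is machine 9; the machines hit are 1, 3, 5, 7, 9, 11, 13.

7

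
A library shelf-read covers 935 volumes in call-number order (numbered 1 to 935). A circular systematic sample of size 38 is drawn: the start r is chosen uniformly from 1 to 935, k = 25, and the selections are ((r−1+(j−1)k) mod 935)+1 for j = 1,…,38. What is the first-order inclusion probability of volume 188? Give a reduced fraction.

For each position j, as r ranges over 1…935 the j-th selection hits every volume exactly once, so volume 188 is selected for exactly 38 of the 935 starts.
Inclusion probability = 38/935.

38/935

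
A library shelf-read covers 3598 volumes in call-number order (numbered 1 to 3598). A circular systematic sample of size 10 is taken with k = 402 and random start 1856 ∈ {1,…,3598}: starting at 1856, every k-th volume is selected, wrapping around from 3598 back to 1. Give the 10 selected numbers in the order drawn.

Selection 1: 1856
Selection 2: 1856 + 402 = 2258
Selection 3: 2258 + 402 = 2660
Selection 4: 2660 + 402 = 3062
Selection 5: 3062 + 402 = 3464
Selection 6: 3464 + 402 = 3866 → 3866 − 3598 = 268
Selection 7: 268 + 402 = 670
Selection 8: 670 + 402 = 1072
Selection 9: 1072 + 402 = 1474
Selection 10: 1474 + 402 = 1876

1856, 2258, 2660, 3062, 3464, 268, 670, 1072, 1474, 1876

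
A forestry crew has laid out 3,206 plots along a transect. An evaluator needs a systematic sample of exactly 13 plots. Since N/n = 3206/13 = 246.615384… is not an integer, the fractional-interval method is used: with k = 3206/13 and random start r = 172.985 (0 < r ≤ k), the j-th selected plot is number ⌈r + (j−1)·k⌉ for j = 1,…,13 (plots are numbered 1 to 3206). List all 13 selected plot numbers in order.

173, 420, 667, 913, 1160, 1407, 1653, 1900, 2146, 2393, 2640, 2886, 3133

j=1: r + 0k = 172.985 → ⌈·⌉ = 173
j=2: r + 1k = 419.600384… → ⌈·⌉ = 420
j=3: r + 2k = 666.215769… → ⌈·⌉ = 667
j=4: r + 3k = 912.831153… → ⌈·⌉ = 913
j=5: r + 4k = 1159.446538… → ⌈·⌉ = 1160
j=6: r + 5k = 1406.061923… → ⌈·⌉ = 1407
j=7: r + 6k = 1652.677307… → ⌈·⌉ = 1653
j=8: r + 7k = 1899.292692… → ⌈·⌉ = 1900
j=9: r + 8k = 2145.908076… → ⌈·⌉ = 2146
j=10: r + 9k = 2392.523461… → ⌈·⌉ = 2393
j=11: r + 10k = 2639.138846… → ⌈·⌉ = 2640
j=12: r + 11k = 2885.754230… → ⌈·⌉ = 2886
j=13: r + 12k = 3132.369615… → ⌈·⌉ = 3133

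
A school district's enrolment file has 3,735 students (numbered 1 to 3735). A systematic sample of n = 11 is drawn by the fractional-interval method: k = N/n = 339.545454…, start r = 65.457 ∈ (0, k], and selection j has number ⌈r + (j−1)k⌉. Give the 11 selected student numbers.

j=1: r + 0k = 65.457 → ⌈·⌉ = 66
j=2: r + 1k = 405.002454… → ⌈·⌉ = 406
j=3: r + 2k = 744.547909… → ⌈·⌉ = 745
j=4: r + 3k = 1084.093363… → ⌈·⌉ = 1085
j=5: r + 4k = 1423.638818… → ⌈·⌉ = 1424
j=6: r + 5k = 1763.184272… → ⌈·⌉ = 1764
j=7: r + 6k = 2102.729727… → ⌈·⌉ = 2103
j=8: r + 7k = 2442.275181… → ⌈·⌉ = 2443
j=9: r + 8k = 2781.820636… → ⌈·⌉ = 2782
j=10: r + 9k = 3121.366090… → ⌈·⌉ = 3122
j=11: r + 10k = 3460.911545… → ⌈·⌉ = 3461

66, 406, 745, 1085, 1424, 1764, 2103, 2443, 2782, 3122, 3461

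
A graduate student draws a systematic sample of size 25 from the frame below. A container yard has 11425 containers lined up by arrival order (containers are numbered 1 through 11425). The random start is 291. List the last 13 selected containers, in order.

k = N/n = 11425/25 = 457
13th selection = 291 + 12×457 = 5775
14th: 5775 + 457 = 6232
15th: 6232 + 457 = 6689
16th: 6689 + 457 = 7146
17th: 7146 + 457 = 7603
18th: 7603 + 457 = 8060
19th: 8060 + 457 = 8517
20th: 8517 + 457 = 8974
21st: 8974 + 457 = 9431
22nd: 9431 + 457 = 9888
23rd: 9888 + 457 = 10345
24th: 10345 + 457 = 10802
25th: 10802 + 457 = 11259

5775, 6232, 6689, 7146, 7603, 8060, 8517, 8974, 9431, 9888, 10345, 10802, 11259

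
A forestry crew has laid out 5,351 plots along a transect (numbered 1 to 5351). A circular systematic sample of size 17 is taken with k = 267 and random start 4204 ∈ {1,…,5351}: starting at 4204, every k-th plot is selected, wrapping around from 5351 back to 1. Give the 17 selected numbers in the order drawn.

4204, 4471, 4738, 5005, 5272, 188, 455, 722, 989, 1256, 1523, 1790, 2057, 2324, 2591, 2858, 3125

Selection 1: 4204
Selection 2: 4204 + 267 = 4471
Selection 3: 4471 + 267 = 4738
Selection 4: 4738 + 267 = 5005
Selection 5: 5005 + 267 = 5272
Selection 6: 5272 + 267 = 5539 → 5539 − 5351 = 188
Selection 7: 188 + 267 = 455
Selection 8: 455 + 267 = 722
Selection 9: 722 + 267 = 989
Selection 10: 989 + 267 = 1256
Selection 11: 1256 + 267 = 1523
Selection 12: 1523 + 267 = 1790
Selection 13: 1790 + 267 = 2057
Selection 14: 2057 + 267 = 2324
Selection 15: 2324 + 267 = 2591
Selection 16: 2591 + 267 = 2858
Selection 17: 2858 + 267 = 3125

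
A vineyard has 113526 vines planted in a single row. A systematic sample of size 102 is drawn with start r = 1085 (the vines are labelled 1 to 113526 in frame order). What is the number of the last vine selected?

k = 113526/102 = 1113
102nd selection = r + (102−1)·k = 1085 + 101×1113 = 1085 + 112413 = 113498

113498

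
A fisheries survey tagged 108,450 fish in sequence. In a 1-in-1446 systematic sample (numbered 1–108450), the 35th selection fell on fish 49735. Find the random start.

k = 1446
r = 49735 − (35−1)×1446 = 49735 − 49164 = 571

571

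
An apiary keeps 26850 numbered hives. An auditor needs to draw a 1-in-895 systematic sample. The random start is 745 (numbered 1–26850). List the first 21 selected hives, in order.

745, 1640, 2535, 3430, 4325, 5220, 6115, 7010, 7905, 8800, 9695, 10590, 11485, 12380, 13275, 14170, 15065, 15960, 16855, 17750, 18645

hive 1: 745
hive 2: 745 + 895 = 1640
hive 3: 1640 + 895 = 2535
hive 4: 2535 + 895 = 3430
hive 5: 3430 + 895 = 4325
hive 6: 4325 + 895 = 5220
hive 7: 5220 + 895 = 6115
hive 8: 6115 + 895 = 7010
hive 9: 7010 + 895 = 7905
hive 10: 7905 + 895 = 8800
hive 11: 8800 + 895 = 9695
hive 12: 9695 + 895 = 10590
hive 13: 10590 + 895 = 11485
hive 14: 11485 + 895 = 12380
hive 15: 12380 + 895 = 13275
hive 16: 13275 + 895 = 14170
hive 17: 14170 + 895 = 15065
hive 18: 15065 + 895 = 15960
hive 19: 15960 + 895 = 16855
hive 20: 16855 + 895 = 17750
hive 21: 17750 + 895 = 18645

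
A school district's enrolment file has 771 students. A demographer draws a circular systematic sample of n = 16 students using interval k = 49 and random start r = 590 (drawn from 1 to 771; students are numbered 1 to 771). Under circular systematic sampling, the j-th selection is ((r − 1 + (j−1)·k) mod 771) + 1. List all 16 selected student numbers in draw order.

590, 639, 688, 737, 15, 64, 113, 162, 211, 260, 309, 358, 407, 456, 505, 554

Selection 1: 590
Selection 2: 590 + 49 = 639
Selection 3: 639 + 49 = 688
Selection 4: 688 + 49 = 737
Selection 5: 737 + 49 = 786 → 786 − 771 = 15
Selection 6: 15 + 49 = 64
Selection 7: 64 + 49 = 113
Selection 8: 113 + 49 = 162
Selection 9: 162 + 49 = 211
Selection 10: 211 + 49 = 260
Selection 11: 260 + 49 = 309
Selection 12: 309 + 49 = 358
Selection 13: 358 + 49 = 407
Selection 14: 407 + 49 = 456
Selection 15: 456 + 49 = 505
Selection 16: 505 + 49 = 554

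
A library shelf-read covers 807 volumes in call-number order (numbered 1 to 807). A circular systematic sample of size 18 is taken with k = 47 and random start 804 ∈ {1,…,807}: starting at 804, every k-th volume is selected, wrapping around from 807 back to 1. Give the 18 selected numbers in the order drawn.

Selection 1: 804
Selection 2: 804 + 47 = 851 → 851 − 807 = 44
Selection 3: 44 + 47 = 91
Selection 4: 91 + 47 = 138
Selection 5: 138 + 47 = 185
Selection 6: 185 + 47 = 232
Selection 7: 232 + 47 = 279
Selection 8: 279 + 47 = 326
Selection 9: 326 + 47 = 373
Selection 10: 373 + 47 = 420
Selection 11: 420 + 47 = 467
Selection 12: 467 + 47 = 514
Selection 13: 514 + 47 = 561
Selection 14: 561 + 47 = 608
Selection 15: 608 + 47 = 655
Selection 16: 655 + 47 = 702
Selection 17: 702 + 47 = 749
Selection 18: 749 + 47 = 796

804, 44, 91, 138, 185, 232, 279, 326, 373, 420, 467, 514, 561, 608, 655, 702, 749, 796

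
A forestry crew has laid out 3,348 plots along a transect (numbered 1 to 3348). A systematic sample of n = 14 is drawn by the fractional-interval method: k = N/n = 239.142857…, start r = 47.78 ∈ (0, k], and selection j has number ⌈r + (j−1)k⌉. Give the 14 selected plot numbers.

j=1: r + 0k = 47.78 → ⌈·⌉ = 48
j=2: r + 1k = 286.922857… → ⌈·⌉ = 287
j=3: r + 2k = 526.065714… → ⌈·⌉ = 527
j=4: r + 3k = 765.208571… → ⌈·⌉ = 766
j=5: r + 4k = 1004.351428… → ⌈·⌉ = 1005
j=6: r + 5k = 1243.494285… → ⌈·⌉ = 1244
j=7: r + 6k = 1482.637142… → ⌈·⌉ = 1483
j=8: r + 7k = 1721.78 → ⌈·⌉ = 1722
j=9: r + 8k = 1960.922857… → ⌈·⌉ = 1961
j=10: r + 9k = 2200.065714… → ⌈·⌉ = 2201
j=11: r + 10k = 2439.208571… → ⌈·⌉ = 2440
j=12: r + 11k = 2678.351428… → ⌈·⌉ = 2679
j=13: r + 12k = 2917.494285… → ⌈·⌉ = 2918
j=14: r + 13k = 3156.637142… → ⌈·⌉ = 3157

48, 287, 527, 766, 1005, 1244, 1483, 1722, 1961, 2201, 2440, 2679, 2918, 3157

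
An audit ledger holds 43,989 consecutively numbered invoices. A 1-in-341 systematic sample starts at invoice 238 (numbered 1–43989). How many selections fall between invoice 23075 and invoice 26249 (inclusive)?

k = 341
First selection ≥ 23075: 238 + ⌈(23075−238)/341⌉·341 = 238 + 67×341 = 23085
Last selection ≤ 26249: 238 + ⌊(26249−238)/341⌋·341 = 238 + 76×341 = 26154
Count = 76 − 67 + 1 = 10

10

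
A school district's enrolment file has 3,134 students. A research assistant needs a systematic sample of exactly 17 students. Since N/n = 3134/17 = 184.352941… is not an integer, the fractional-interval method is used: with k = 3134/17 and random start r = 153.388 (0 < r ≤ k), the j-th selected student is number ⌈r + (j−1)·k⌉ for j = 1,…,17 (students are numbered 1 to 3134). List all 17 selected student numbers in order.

154, 338, 523, 707, 891, 1076, 1260, 1444, 1629, 1813, 1997, 2182, 2366, 2550, 2735, 2919, 3104

j=1: r + 0k = 153.388 → ⌈·⌉ = 154
j=2: r + 1k = 337.740941… → ⌈·⌉ = 338
j=3: r + 2k = 522.093882… → ⌈·⌉ = 523
j=4: r + 3k = 706.446823… → ⌈·⌉ = 707
j=5: r + 4k = 890.799764… → ⌈·⌉ = 891
j=6: r + 5k = 1075.152705… → ⌈·⌉ = 1076
j=7: r + 6k = 1259.505647… → ⌈·⌉ = 1260
j=8: r + 7k = 1443.858588… → ⌈·⌉ = 1444
j=9: r + 8k = 1628.211529… → ⌈·⌉ = 1629
j=10: r + 9k = 1812.564470… → ⌈·⌉ = 1813
j=11: r + 10k = 1996.917411… → ⌈·⌉ = 1997
j=12: r + 11k = 2181.270352… → ⌈·⌉ = 2182
j=13: r + 12k = 2365.623294… → ⌈·⌉ = 2366
j=14: r + 13k = 2549.976235… → ⌈·⌉ = 2550
j=15: r + 14k = 2734.329176… → ⌈·⌉ = 2735
j=16: r + 15k = 2918.682117… → ⌈·⌉ = 2919
j=17: r + 16k = 3103.035058… → ⌈·⌉ = 3104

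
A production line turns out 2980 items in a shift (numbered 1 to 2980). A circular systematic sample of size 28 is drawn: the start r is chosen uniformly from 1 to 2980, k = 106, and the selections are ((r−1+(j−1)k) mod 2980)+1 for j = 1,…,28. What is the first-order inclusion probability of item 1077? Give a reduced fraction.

7/745

For each position j, as r ranges over 1…2980 the j-th selection hits every item exactly once, so item 1077 is selected for exactly 28 of the 2980 starts.
Inclusion probability = 28/2980 = 7/745.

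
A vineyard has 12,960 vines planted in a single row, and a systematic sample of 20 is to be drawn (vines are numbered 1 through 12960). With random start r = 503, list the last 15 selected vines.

3743, 4391, 5039, 5687, 6335, 6983, 7631, 8279, 8927, 9575, 10223, 10871, 11519, 12167, 12815

k = N/n = 12960/20 = 648
6th selection = 503 + 5×648 = 3743
7th: 3743 + 648 = 4391
8th: 4391 + 648 = 5039
9th: 5039 + 648 = 5687
10th: 5687 + 648 = 6335
11th: 6335 + 648 = 6983
12th: 6983 + 648 = 7631
13th: 7631 + 648 = 8279
14th: 8279 + 648 = 8927
15th: 8927 + 648 = 9575
16th: 9575 + 648 = 10223
17th: 10223 + 648 = 10871
18th: 10871 + 648 = 11519
19th: 11519 + 648 = 12167
20th: 12167 + 648 = 12815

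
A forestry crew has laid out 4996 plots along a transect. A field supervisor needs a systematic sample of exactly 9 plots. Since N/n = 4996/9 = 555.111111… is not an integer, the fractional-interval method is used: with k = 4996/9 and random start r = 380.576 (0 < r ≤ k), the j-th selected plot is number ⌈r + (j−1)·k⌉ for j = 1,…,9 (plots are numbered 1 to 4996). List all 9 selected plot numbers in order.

381, 936, 1491, 2046, 2602, 3157, 3712, 4267, 4822

j=1: r + 0k = 380.576 → ⌈·⌉ = 381
j=2: r + 1k = 935.687111… → ⌈·⌉ = 936
j=3: r + 2k = 1490.798222… → ⌈·⌉ = 1491
j=4: r + 3k = 2045.909333… → ⌈·⌉ = 2046
j=5: r + 4k = 2601.020444… → ⌈·⌉ = 2602
j=6: r + 5k = 3156.131555… → ⌈·⌉ = 3157
j=7: r + 6k = 3711.242666… → ⌈·⌉ = 3712
j=8: r + 7k = 4266.353777… → ⌈·⌉ = 4267
j=9: r + 8k = 4821.464888… → ⌈·⌉ = 4822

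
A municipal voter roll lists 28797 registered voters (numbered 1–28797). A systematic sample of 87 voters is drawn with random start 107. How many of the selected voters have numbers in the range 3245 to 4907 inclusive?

k = 28797/87 = 331
First selection ≥ 3245: 107 + ⌈(3245−107)/331⌉·331 = 107 + 10×331 = 3417
Last selection ≤ 4907: 107 + ⌊(4907−107)/331⌋·331 = 107 + 14×331 = 4741
Count = 14 − 10 + 1 = 5

5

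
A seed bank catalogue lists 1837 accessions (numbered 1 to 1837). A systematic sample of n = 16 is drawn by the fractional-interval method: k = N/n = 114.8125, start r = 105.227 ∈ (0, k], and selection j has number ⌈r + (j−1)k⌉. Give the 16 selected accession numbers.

106, 221, 335, 450, 565, 680, 795, 909, 1024, 1139, 1254, 1369, 1483, 1598, 1713, 1828

j=1: r + 0k = 105.227 → ⌈·⌉ = 106
j=2: r + 1k = 220.0395 → ⌈·⌉ = 221
j=3: r + 2k = 334.852 → ⌈·⌉ = 335
j=4: r + 3k = 449.6645 → ⌈·⌉ = 450
j=5: r + 4k = 564.477 → ⌈·⌉ = 565
j=6: r + 5k = 679.2895 → ⌈·⌉ = 680
j=7: r + 6k = 794.102 → ⌈·⌉ = 795
j=8: r + 7k = 908.9145 → ⌈·⌉ = 909
j=9: r + 8k = 1023.727 → ⌈·⌉ = 1024
j=10: r + 9k = 1138.5395 → ⌈·⌉ = 1139
j=11: r + 10k = 1253.352 → ⌈·⌉ = 1254
j=12: r + 11k = 1368.1645 → ⌈·⌉ = 1369
j=13: r + 12k = 1482.977 → ⌈·⌉ = 1483
j=14: r + 13k = 1597.7895 → ⌈·⌉ = 1598
j=15: r + 14k = 1712.602 → ⌈·⌉ = 1713
j=16: r + 15k = 1827.4145 → ⌈·⌉ = 1828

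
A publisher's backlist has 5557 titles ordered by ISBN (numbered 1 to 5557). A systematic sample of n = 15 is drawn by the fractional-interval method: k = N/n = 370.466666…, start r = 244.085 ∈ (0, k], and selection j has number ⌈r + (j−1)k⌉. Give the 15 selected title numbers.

245, 615, 986, 1356, 1726, 2097, 2467, 2838, 3208, 3579, 3949, 4320, 4690, 5061, 5431

j=1: r + 0k = 244.085 → ⌈·⌉ = 245
j=2: r + 1k = 614.551666… → ⌈·⌉ = 615
j=3: r + 2k = 985.018333… → ⌈·⌉ = 986
j=4: r + 3k = 1355.485 → ⌈·⌉ = 1356
j=5: r + 4k = 1725.951666… → ⌈·⌉ = 1726
j=6: r + 5k = 2096.418333… → ⌈·⌉ = 2097
j=7: r + 6k = 2466.885 → ⌈·⌉ = 2467
j=8: r + 7k = 2837.351666… → ⌈·⌉ = 2838
j=9: r + 8k = 3207.818333… → ⌈·⌉ = 3208
j=10: r + 9k = 3578.285 → ⌈·⌉ = 3579
j=11: r + 10k = 3948.751666… → ⌈·⌉ = 3949
j=12: r + 11k = 4319.218333… → ⌈·⌉ = 4320
j=13: r + 12k = 4689.685 → ⌈·⌉ = 4690
j=14: r + 13k = 5060.151666… → ⌈·⌉ = 5061
j=15: r + 14k = 5430.618333… → ⌈·⌉ = 5431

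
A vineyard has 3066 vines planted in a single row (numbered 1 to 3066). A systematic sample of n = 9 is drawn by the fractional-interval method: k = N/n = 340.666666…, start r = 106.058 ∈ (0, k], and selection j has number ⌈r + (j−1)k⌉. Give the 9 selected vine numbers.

j=1: r + 0k = 106.058 → ⌈·⌉ = 107
j=2: r + 1k = 446.724666… → ⌈·⌉ = 447
j=3: r + 2k = 787.391333… → ⌈·⌉ = 788
j=4: r + 3k = 1128.058 → ⌈·⌉ = 1129
j=5: r + 4k = 1468.724666… → ⌈·⌉ = 1469
j=6: r + 5k = 1809.391333… → ⌈·⌉ = 1810
j=7: r + 6k = 2150.058 → ⌈·⌉ = 2151
j=8: r + 7k = 2490.724666… → ⌈·⌉ = 2491
j=9: r + 8k = 2831.391333… → ⌈·⌉ = 2832

107, 447, 788, 1129, 1469, 1810, 2151, 2491, 2832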